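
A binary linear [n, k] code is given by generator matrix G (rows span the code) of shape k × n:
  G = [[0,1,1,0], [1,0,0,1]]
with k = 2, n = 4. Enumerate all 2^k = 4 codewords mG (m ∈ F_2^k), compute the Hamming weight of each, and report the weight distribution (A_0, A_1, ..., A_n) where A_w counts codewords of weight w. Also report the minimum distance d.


Weight distribution: A_0 = 1, A_2 = 2, A_4 = 1. Minimum distance d = 2.

Enumerate all 2^2 = 4 messages m ∈ F_2^2.
For each, compute codeword c = mG in F_2^4, then tally its weight.
  m = 00 → c = 0000, weight = 0.
  m = 10 → c = 0110, weight = 2.
  m = 01 → c = 1001, weight = 2.
  m = 11 → c = 1111, weight = 4.
Tally weights:
  weight 0: 1 codewords.
  weight 2: 2 codewords.
  weight 4: 1 codewords.
Minimum distance d = smallest w > 0 with A_w > 0 = 2.
Sanity: Σ A_w = 4 = 2^2 = 4 ✓.


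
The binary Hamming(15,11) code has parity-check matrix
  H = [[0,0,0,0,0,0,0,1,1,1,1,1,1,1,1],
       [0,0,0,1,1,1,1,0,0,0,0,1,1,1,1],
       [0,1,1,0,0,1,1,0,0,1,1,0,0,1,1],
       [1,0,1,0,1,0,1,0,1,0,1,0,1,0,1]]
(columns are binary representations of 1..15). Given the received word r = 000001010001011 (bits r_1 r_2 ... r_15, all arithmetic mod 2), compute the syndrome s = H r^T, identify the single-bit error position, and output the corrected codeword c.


s = (0, 0, 1, 1)^T, error position = 3, corrected codeword c = 001001010001011

Compute s = H r^T mod 2 one row at a time:
  s_1 = 1 + 0 + 0 + 0 + 1 + 0 + 1 + 1 = 4 ≡ 0 (mod 2).
  s_2 = 0 + 0 + 1 + 0 + 1 + 0 + 1 + 1 = 4 ≡ 0 (mod 2).
  s_3 = 0 + 0 + 1 + 0 + 0 + 0 + 1 + 1 = 3 ≡ 1 (mod 2).
  s_4 = 0 + 0 + 0 + 0 + 0 + 0 + 0 + 1 = 1 ≡ 1 (mod 2).
s = (0, 0, 1, 1)^T — this equals column 3 of H (binary 0011), so error is at position 3.
Correct: flip bit 3 of r = 000001010001011 to get c = 001001010001011.


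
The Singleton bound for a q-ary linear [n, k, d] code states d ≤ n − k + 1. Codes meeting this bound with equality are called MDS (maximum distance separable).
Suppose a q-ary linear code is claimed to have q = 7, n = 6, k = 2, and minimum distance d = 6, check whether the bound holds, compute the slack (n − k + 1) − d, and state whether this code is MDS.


Singleton RHS = n − k + 1 = 5, slack = -1, bound violated (no such code; not MDS).

Singleton bound: d ≤ n − k + 1.
Here n = 6, k = 2, so n − k + 1 = 5.
Given d = 6, check d ≤ 5: NO.
Slack = (n − k + 1) − d = -1.
The slack is negative: d = 6 exceeds n − k + 1 = 5 by 1, so the Singleton bound is violated and no linear [6, 2, 6]_7 code can exist. In particular it is not MDS (MDS requires d = n − k + 1 exactly).
Description: the claimed parameters are [6, 2, 6]_7; such a code would be impossible (violates the Singleton bound).


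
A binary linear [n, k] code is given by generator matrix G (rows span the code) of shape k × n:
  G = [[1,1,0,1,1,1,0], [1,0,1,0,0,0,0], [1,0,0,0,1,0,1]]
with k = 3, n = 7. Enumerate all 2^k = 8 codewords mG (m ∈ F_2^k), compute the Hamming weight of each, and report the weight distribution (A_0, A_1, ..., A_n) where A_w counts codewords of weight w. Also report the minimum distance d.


Weight distribution: A_0 = 1, A_2 = 1, A_3 = 2, A_4 = 1, A_5 = 2, A_6 = 1. Minimum distance d = 2.

Enumerate all 2^3 = 8 messages m ∈ F_2^3.
For each, compute codeword c = mG in F_2^7, then tally its weight.
  m = 000 → c = 0000000, weight = 0.
  m = 100 → c = 1101110, weight = 5.
  m = 010 → c = 1010000, weight = 2.
  m = 110 → c = 0111110, weight = 5.
  m = 001 → c = 1000101, weight = 3.
  m = 101 → c = 0101011, weight = 4.
  m = 011 → c = 0010101, weight = 3.
  m = 111 → c = 1111011, weight = 6.
Tally weights:
  weight 0: 1 codewords.
  weight 2: 1 codewords.
  weight 3: 2 codewords.
  weight 4: 1 codewords.
  weight 5: 2 codewords.
  weight 6: 1 codewords.
Minimum distance d = smallest w > 0 with A_w > 0 = 2.
Sanity: Σ A_w = 8 = 2^3 = 8 ✓.


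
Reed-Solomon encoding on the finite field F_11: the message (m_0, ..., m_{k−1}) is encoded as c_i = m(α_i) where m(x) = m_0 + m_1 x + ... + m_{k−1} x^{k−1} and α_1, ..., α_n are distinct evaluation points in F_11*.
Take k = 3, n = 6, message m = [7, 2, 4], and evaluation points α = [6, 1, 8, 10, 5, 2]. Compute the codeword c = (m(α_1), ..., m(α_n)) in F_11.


c = [9, 2, 4, 9, 7, 5]

Message polynomial: m(x) = 7 + 2·x + 4·x^2 (mod 11).
For each evaluation point α_i, compute m(α_i) mod 11:
  α_1 = 6: Horner steps 4 → 4 → 9, so m(6) = 9.
  α_2 = 1: Horner steps 4 → 6 → 2, so m(1) = 2.
  α_3 = 8: Horner steps 4 → 1 → 4, so m(8) = 4.
  α_4 = 10: Horner steps 4 → 9 → 9, so m(10) = 9.
  α_5 = 5: Horner steps 4 → 0 → 7, so m(5) = 7.
  α_6 = 2: Horner steps 4 → 10 → 5, so m(2) = 5.
Codeword c = [9, 2, 4, 9, 7, 5] ∈ F_11^6.


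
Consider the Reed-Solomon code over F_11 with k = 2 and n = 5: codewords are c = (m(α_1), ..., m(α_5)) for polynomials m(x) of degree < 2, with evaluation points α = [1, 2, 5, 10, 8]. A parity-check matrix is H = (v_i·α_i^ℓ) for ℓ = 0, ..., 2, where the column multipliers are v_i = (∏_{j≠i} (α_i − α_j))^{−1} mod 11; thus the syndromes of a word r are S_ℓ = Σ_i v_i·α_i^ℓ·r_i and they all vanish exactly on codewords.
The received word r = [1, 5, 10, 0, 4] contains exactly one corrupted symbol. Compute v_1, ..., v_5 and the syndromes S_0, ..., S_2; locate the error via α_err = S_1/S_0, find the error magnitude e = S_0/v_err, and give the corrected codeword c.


S = (6, 6, 6), error at position 1, error magnitude e = 5, c = [7, 5, 10, 0, 4].

Step 1: column multipliers v_i = (∏_{j≠i}(α_i − α_j))^{−1} mod 11.
  i = 1 (α = 1): (1−2)(1−5)(1−10)(1−8) = (−1)·(−4)·(−9)·(−7) = 252 ≡ 10, so v_1 = 10^{−1} = 10 (mod 11).
  i = 2 (α = 2): (2−1)(2−5)(2−10)(2−8) = 1·(−3)·(−8)·(−6) = −144 ≡ 10, so v_2 = 10^{−1} = 10 (mod 11).
  i = 3 (α = 5): (5−1)(5−2)(5−10)(5−8) = 4·3·(−5)·(−3) = 180 ≡ 4, so v_3 = 4^{−1} = 3 (mod 11).
  i = 4 (α = 10): (10−1)(10−2)(10−5)(10−8) = 9·8·5·2 = 720 ≡ 5, so v_4 = 5^{−1} = 9 (mod 11).
  i = 5 (α = 8): (8−1)(8−2)(8−5)(8−10) = 7·6·3·(−2) = −252 ≡ 1, so v_5 = 1^{−1} = 1 (mod 11).
  v = [10, 10, 3, 9, 1].
Step 2: syndromes of r = [1, 5, 10, 0, 4] (all sums mod 11).
  S_0 = Σ v_i r_i = 10·1 + 10·5 + 3·10 + 9·0 + 1·4 = 94 ≡ 6.
  S_1 = Σ v_i α_i r_i = 10·1·1 + 10·2·5 + 3·5·10 + 9·10·0 + 1·8·4 = 292 ≡ 6.
  α_i^2 mod 11 = [1, 4, 3, 1, 9].
  S_2 = Σ v_i α_i^2 r_i = 10·1·1 + 10·4·5 + 3·3·10 + 9·1·0 + 1·9·4 = 336 ≡ 6.
  S = (6, 6, 6) ≠ 0, so r is not a codeword (an error is present).
Step 3: locate the error. For a single error e at position i, S_ℓ = v_i·e·α_i^ℓ, so α_err = S_1/S_0.
  S_0^{−1} = 6^{−1} = 2 (mod 11), so α_err = 6·2 = 12 ≡ 1 = α_1. Error position i = 1.
  Consistency check: S_2/S_1 = 6·2 = 12 ≡ 1 = α_err ✓ (single-error assumption holds).
Step 4: error magnitude e = S_0/v_1 = S_0·∏_{j≠1}(α_1 − α_j) = 6·10 = 60 ≡ 5 (mod 11).
Step 5: correct position 1: c_1 = r_1 − e = 1 − 5 ≡ 7 (mod 11). Hence c = [7, 5, 10, 0, 4].
  Check: interpolating c through the α_i gives m(x) = 9 + 9·x (degree < 2) with m(α_i) = c_i for every i, so c is indeed a codeword.


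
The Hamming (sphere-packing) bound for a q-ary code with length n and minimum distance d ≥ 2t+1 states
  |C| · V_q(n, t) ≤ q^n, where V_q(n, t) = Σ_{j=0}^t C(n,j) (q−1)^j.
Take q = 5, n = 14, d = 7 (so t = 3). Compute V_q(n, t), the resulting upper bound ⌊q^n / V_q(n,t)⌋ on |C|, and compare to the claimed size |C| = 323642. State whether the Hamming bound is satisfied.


V_q(n, t) = 24809, q^n = 6103515625, Hamming bound = 246020, |C| = 323642 > bound (violated).

Step 1: Compute V_q(n, t) = Σ_{j=0}^3 C(n, j) (q−1)^j.
  j = 0: C(14,0)·(4)^0 = 1·1 = 1.
  j = 1: C(14,1)·(4)^1 = 14·4 = 56.
  j = 2: C(14,2)·(4)^2 = 91·16 = 1456.
  j = 3: C(14,3)·(4)^3 = 364·64 = 23296.
  V_q(n, t) = 1 + 56 + 1456 + 23296 = 24809.
Step 2: q^n = 5^14 = 6103515625.
Step 3: Hamming bound ⌊q^n / V_q(n,t)⌋ = ⌊6103515625/24809⌋ = 246020.
Step 4: Compare |C| = 323642 to 246020: violated.
The claimed |C| lies above the Hamming bound, so no 5-ary code of length 14 with d ≥ 7 can have 323642 codewords.


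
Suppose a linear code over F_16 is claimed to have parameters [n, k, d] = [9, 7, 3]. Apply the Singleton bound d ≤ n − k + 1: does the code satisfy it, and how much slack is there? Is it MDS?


Singleton RHS = n − k + 1 = 3, slack = 0, bound satisfied, MDS.

Singleton bound: d ≤ n − k + 1.
Here n = 9, k = 7, so n − k + 1 = 3.
Given d = 3, check d ≤ 3: YES.
Slack = (n − k + 1) − d = 0.
The code is MDS (slack = 0).
Description: the claimed parameters are [9, 7, 3]_16; such a code would be MDS (meets Singleton bound).


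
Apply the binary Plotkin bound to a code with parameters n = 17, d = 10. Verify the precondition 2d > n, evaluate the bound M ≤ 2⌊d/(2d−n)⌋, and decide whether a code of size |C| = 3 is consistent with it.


Plotkin bound M ≤ 6; given |C| = 3 ≤ bound (satisfied).

Check applicability: 2d = 20, n = 17.
2d − n = 3 > 0, so Plotkin applies.
Compute d/(2d−n) = 10/3 ≈ 3.3333.
⌊d/(2d−n)⌋ = 3.
Plotkin bound: M ≤ 2·3 = 6.
Given |C| = 3, check: satisfied.
This |C| is below the Plotkin bound.


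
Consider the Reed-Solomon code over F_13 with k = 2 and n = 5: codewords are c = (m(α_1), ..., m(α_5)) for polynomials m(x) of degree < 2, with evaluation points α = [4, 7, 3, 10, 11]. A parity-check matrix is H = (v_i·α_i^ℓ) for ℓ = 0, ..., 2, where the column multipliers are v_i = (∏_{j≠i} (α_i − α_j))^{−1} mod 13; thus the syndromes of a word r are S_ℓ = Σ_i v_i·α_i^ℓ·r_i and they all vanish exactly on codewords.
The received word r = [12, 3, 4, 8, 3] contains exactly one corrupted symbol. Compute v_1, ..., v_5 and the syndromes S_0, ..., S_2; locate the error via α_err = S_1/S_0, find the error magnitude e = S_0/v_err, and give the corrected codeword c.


S = (6, 3, 8), error at position 2, error magnitude e = 6, c = [12, 10, 4, 8, 3].

Step 1: column multipliers v_i = (∏_{j≠i}(α_i − α_j))^{−1} mod 13.
  i = 1 (α = 4): (4−7)(4−3)(4−10)(4−11) = (−3)·1·(−6)·(−7) = −126 ≡ 4, so v_1 = 4^{−1} = 10 (mod 13).
  i = 2 (α = 7): (7−4)(7−3)(7−10)(7−11) = 3·4·(−3)·(−4) = 144 ≡ 1, so v_2 = 1^{−1} = 1 (mod 13).
  i = 3 (α = 3): (3−4)(3−7)(3−10)(3−11) = (−1)·(−4)·(−7)·(−8) = 224 ≡ 3, so v_3 = 3^{−1} = 9 (mod 13).
  i = 4 (α = 10): (10−4)(10−7)(10−3)(10−11) = 6·3·7·(−1) = −126 ≡ 4, so v_4 = 4^{−1} = 10 (mod 13).
  i = 5 (α = 11): (11−4)(11−7)(11−3)(11−10) = 7·4·8·1 = 224 ≡ 3, so v_5 = 3^{−1} = 9 (mod 13).
  v = [10, 1, 9, 10, 9].
Step 2: syndromes of r = [12, 3, 4, 8, 3] (all sums mod 13).
  S_0 = Σ v_i r_i = 10·12 + 1·3 + 9·4 + 10·8 + 9·3 = 266 ≡ 6.
  S_1 = Σ v_i α_i r_i = 10·4·12 + 1·7·3 + 9·3·4 + 10·10·8 + 9·11·3 = 1706 ≡ 3.
  α_i^2 mod 13 = [3, 10, 9, 9, 4].
  S_2 = Σ v_i α_i^2 r_i = 10·3·12 + 1·10·3 + 9·9·4 + 10·9·8 + 9·4·3 = 1542 ≡ 8.
  S = (6, 3, 8) ≠ 0, so r is not a codeword (an error is present).
Step 3: locate the error. For a single error e at position i, S_ℓ = v_i·e·α_i^ℓ, so α_err = S_1/S_0.
  S_0^{−1} = 6^{−1} = 11 (mod 13), so α_err = 3·11 = 33 ≡ 7 = α_2. Error position i = 2.
  Consistency check: S_2/S_1 = 8·9 = 72 ≡ 7 = α_err ✓ (single-error assumption holds).
Step 4: error magnitude e = S_0/v_2 = S_0·∏_{j≠2}(α_2 − α_j) = 6·1 = 6 ≡ 6 (mod 13).
Step 5: correct position 2: c_2 = r_2 − e = 3 − 6 ≡ 10 (mod 13). Hence c = [12, 10, 4, 8, 3].
  Check: interpolating c through the α_i gives m(x) = 6 + 8·x (degree < 2) with m(α_i) = c_i for every i, so c is indeed a codeword.


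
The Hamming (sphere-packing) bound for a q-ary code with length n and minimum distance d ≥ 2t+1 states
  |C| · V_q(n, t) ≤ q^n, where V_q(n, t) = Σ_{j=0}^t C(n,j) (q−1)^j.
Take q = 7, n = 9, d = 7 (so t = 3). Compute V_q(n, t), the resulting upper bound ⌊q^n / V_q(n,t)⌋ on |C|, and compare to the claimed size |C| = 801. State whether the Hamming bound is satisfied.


V_q(n, t) = 19495, q^n = 40353607, Hamming bound = 2069, |C| = 801 ≤ bound (satisfied).

Step 1: Compute V_q(n, t) = Σ_{j=0}^3 C(n, j) (q−1)^j.
  j = 0: C(9,0)·(6)^0 = 1·1 = 1.
  j = 1: C(9,1)·(6)^1 = 9·6 = 54.
  j = 2: C(9,2)·(6)^2 = 36·36 = 1296.
  j = 3: C(9,3)·(6)^3 = 84·216 = 18144.
  V_q(n, t) = 1 + 54 + 1296 + 18144 = 19495.
Step 2: q^n = 7^9 = 40353607.
Step 3: Hamming bound ⌊q^n / V_q(n,t)⌋ = ⌊40353607/19495⌋ = 2069.
Step 4: Compare |C| = 801 to 2069: satisfied.
The claimed |C| lies below the Hamming bound.


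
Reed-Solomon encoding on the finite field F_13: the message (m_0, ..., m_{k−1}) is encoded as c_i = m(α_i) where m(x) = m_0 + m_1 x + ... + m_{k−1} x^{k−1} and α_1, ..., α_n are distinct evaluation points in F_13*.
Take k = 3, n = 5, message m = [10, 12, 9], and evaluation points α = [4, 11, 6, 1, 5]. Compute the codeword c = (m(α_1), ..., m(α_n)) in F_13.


c = [7, 9, 3, 5, 9]

Message polynomial: m(x) = 10 + 12·x + 9·x^2 (mod 13).
For each evaluation point α_i, compute m(α_i) mod 13:
  α_1 = 4: Horner steps 9 → 9 → 7, so m(4) = 7.
  α_2 = 11: Horner steps 9 → 7 → 9, so m(11) = 9.
  α_3 = 6: Horner steps 9 → 1 → 3, so m(6) = 3.
  α_4 = 1: Horner steps 9 → 8 → 5, so m(1) = 5.
  α_5 = 5: Horner steps 9 → 5 → 9, so m(5) = 9.
Codeword c = [7, 9, 3, 5, 9] ∈ F_13^5.


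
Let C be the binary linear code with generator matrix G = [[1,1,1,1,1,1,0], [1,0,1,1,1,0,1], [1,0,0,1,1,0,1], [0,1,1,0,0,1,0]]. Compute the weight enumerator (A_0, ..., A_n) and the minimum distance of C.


Weight distribution: A_0 = 1, A_1 = 2, A_2 = 2, A_3 = 3, A_4 = 3, A_5 = 2, A_6 = 2, A_7 = 1. Minimum distance d = 1.

Enumerate all 2^4 = 16 messages m ∈ F_2^4.
For each, compute codeword c = mG in F_2^7, then tally its weight.
  m = 0000 → c = 0000000, weight = 0.
  m = 1000 → c = 1111110, weight = 6.
  m = 0100 → c = 1011101, weight = 5.
  m = 1100 → c = 0100011, weight = 3.
  m = 0010 → c = 1001101, weight = 4.
  m = 1010 → c = 0110011, weight = 4.
  m = 0110 → c = 0010000, weight = 1.
  m = 1110 → c = 1101110, weight = 5.
  m = 0001 → c = 0110010, weight = 3.
  m = 1001 → c = 1001100, weight = 3.
  m = 0101 → c = 1101111, weight = 6.
  m = 1101 → c = 0010001, weight = 2.
  m = 0011 → c = 1111111, weight = 7.
  m = 1011 → c = 0000001, weight = 1.
  m = 0111 → c = 0100010, weight = 2.
  m = 1111 → c = 1011100, weight = 4.
Tally weights:
  weight 0: 1 codewords.
  weight 1: 2 codewords.
  weight 2: 2 codewords.
  weight 3: 3 codewords.
  weight 4: 3 codewords.
  weight 5: 2 codewords.
  weight 6: 2 codewords.
  weight 7: 1 codewords.
Minimum distance d = smallest w > 0 with A_w > 0 = 1.
Sanity: Σ A_w = 16 = 2^4 = 16 ✓.


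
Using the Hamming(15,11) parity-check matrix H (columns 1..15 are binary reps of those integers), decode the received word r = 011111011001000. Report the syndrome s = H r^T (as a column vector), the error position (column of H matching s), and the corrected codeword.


s = (1, 0, 1, 1)^T, error position = 11, corrected codeword c = 011111011011000

Compute s = H r^T mod 2 one row at a time:
  s_1 = 1 + 1 + 0 + 0 + 1 + 0 + 0 + 0 = 3 ≡ 1 (mod 2).
  s_2 = 1 + 1 + 1 + 0 + 1 + 0 + 0 + 0 = 4 ≡ 0 (mod 2).
  s_3 = 1 + 1 + 1 + 0 + 0 + 0 + 0 + 0 = 3 ≡ 1 (mod 2).
  s_4 = 0 + 1 + 1 + 0 + 1 + 0 + 0 + 0 = 3 ≡ 1 (mod 2).
s = (1, 0, 1, 1)^T — this equals column 11 of H (binary 1011), so error is at position 11.
Correct: flip bit 11 of r = 011111011001000 to get c = 011111011011000.


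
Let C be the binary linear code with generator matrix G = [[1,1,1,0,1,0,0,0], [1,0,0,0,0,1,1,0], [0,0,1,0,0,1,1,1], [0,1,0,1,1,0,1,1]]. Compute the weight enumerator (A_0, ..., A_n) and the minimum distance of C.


Weight distribution: A_0 = 1, A_2 = 1, A_3 = 4, A_4 = 3, A_5 = 4, A_6 = 3. Minimum distance d = 2.

Enumerate all 2^4 = 16 messages m ∈ F_2^4.
For each, compute codeword c = mG in F_2^8, then tally its weight.
  m = 0000 → c = 00000000, weight = 0.
  m = 1000 → c = 11101000, weight = 4.
  m = 0100 → c = 10000110, weight = 3.
  m = 1100 → c = 01101110, weight = 5.
  m = 0010 → c = 00100111, weight = 4.
  m = 1010 → c = 11001111, weight = 6.
  m = 0110 → c = 10100001, weight = 3.
  m = 1110 → c = 01001001, weight = 3.
  m = 0001 → c = 01011011, weight = 5.
  m = 1001 → c = 10110011, weight = 5.
  m = 0101 → c = 11011101, weight = 6.
  m = 1101 → c = 00110101, weight = 4.
  m = 0011 → c = 01111100, weight = 5.
  m = 1011 → c = 10010100, weight = 3.
  m = 0111 → c = 11111010, weight = 6.
  m = 1111 → c = 00010010, weight = 2.
Tally weights:
  weight 0: 1 codewords.
  weight 2: 1 codewords.
  weight 3: 4 codewords.
  weight 4: 3 codewords.
  weight 5: 4 codewords.
  weight 6: 3 codewords.
Minimum distance d = smallest w > 0 with A_w > 0 = 2.
Sanity: Σ A_w = 16 = 2^4 = 16 ✓.


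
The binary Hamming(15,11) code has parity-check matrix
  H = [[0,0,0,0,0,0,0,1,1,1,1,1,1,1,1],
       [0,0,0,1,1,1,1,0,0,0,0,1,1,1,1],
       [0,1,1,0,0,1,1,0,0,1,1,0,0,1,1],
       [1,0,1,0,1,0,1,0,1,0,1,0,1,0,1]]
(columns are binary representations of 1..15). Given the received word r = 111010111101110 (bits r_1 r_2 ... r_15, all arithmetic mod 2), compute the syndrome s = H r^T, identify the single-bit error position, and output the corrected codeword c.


s = (0, 1, 1, 0)^T, error position = 6, corrected codeword c = 111011111101110

Compute s = H r^T mod 2 one row at a time:
  s_1 = 1 + 1 + 1 + 0 + 1 + 1 + 1 + 0 = 6 ≡ 0 (mod 2).
  s_2 = 0 + 1 + 0 + 1 + 1 + 1 + 1 + 0 = 5 ≡ 1 (mod 2).
  s_3 = 1 + 1 + 0 + 1 + 1 + 0 + 1 + 0 = 5 ≡ 1 (mod 2).
  s_4 = 1 + 1 + 1 + 1 + 1 + 0 + 1 + 0 = 6 ≡ 0 (mod 2).
s = (0, 1, 1, 0)^T — this equals column 6 of H (binary 0110), so error is at position 6.
Correct: flip bit 6 of r = 111010111101110 to get c = 111011111101110.


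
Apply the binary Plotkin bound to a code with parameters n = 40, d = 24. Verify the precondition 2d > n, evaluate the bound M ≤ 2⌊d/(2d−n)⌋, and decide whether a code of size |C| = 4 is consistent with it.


Plotkin bound M ≤ 6; given |C| = 4 ≤ bound (satisfied).

Check applicability: 2d = 48, n = 40.
2d − n = 8 > 0, so Plotkin applies.
Compute d/(2d−n) = 24/8 ≈ 3.0000.
⌊d/(2d−n)⌋ = 3.
Plotkin bound: M ≤ 2·3 = 6.
Given |C| = 4, check: satisfied.
This |C| is below the Plotkin bound.


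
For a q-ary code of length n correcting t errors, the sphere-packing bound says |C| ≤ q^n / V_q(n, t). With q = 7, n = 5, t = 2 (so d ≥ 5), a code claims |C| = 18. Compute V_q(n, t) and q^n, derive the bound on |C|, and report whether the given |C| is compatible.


V_q(n, t) = 391, q^n = 16807, Hamming bound = 42, |C| = 18 ≤ bound (satisfied).

Step 1: Compute V_q(n, t) = Σ_{j=0}^2 C(n, j) (q−1)^j.
  j = 0: C(5,0)·(6)^0 = 1·1 = 1.
  j = 1: C(5,1)·(6)^1 = 5·6 = 30.
  j = 2: C(5,2)·(6)^2 = 10·36 = 360.
  V_q(n, t) = 1 + 30 + 360 = 391.
Step 2: q^n = 7^5 = 16807.
Step 3: Hamming bound ⌊q^n / V_q(n,t)⌋ = ⌊16807/391⌋ = 42.
Step 4: Compare |C| = 18 to 42: satisfied.
The claimed |C| lies below the Hamming bound.


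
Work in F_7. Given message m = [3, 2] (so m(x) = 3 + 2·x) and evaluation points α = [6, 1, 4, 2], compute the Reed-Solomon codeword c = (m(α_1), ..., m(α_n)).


c = [1, 5, 4, 0]

Message polynomial: m(x) = 3 + 2·x (mod 7).
For each evaluation point α_i, compute m(α_i) mod 7:
  α_1 = 6: Horner steps 2 → 1, so m(6) = 1.
  α_2 = 1: Horner steps 2 → 5, so m(1) = 5.
  α_3 = 4: Horner steps 2 → 4, so m(4) = 4.
  α_4 = 2: Horner steps 2 → 0, so m(2) = 0.
Codeword c = [1, 5, 4, 0] ∈ F_7^4.


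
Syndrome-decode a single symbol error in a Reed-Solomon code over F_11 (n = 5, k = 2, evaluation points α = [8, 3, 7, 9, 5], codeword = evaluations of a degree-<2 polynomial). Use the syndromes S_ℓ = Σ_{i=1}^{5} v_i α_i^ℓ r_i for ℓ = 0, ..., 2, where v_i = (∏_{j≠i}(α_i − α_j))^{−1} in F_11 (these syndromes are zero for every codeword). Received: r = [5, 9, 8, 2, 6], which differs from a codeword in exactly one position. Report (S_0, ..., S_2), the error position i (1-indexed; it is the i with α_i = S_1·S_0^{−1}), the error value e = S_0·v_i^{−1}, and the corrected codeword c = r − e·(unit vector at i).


S = (2, 10, 6), error at position 5, error magnitude e = 3, c = [5, 9, 8, 2, 3].

Step 1: column multipliers v_i = (∏_{j≠i}(α_i − α_j))^{−1} mod 11.
  i = 1 (α = 8): (8−3)(8−7)(8−9)(8−5) = 5·1·(−1)·3 = −15 ≡ 7, so v_1 = 7^{−1} = 8 (mod 11).
  i = 2 (α = 3): (3−8)(3−7)(3−9)(3−5) = (−5)·(−4)·(−6)·(−2) = 240 ≡ 9, so v_2 = 9^{−1} = 5 (mod 11).
  i = 3 (α = 7): (7−8)(7−3)(7−9)(7−5) = (−1)·4·(−2)·2 = 16 ≡ 5, so v_3 = 5^{−1} = 9 (mod 11).
  i = 4 (α = 9): (9−8)(9−3)(9−7)(9−5) = 1·6·2·4 = 48 ≡ 4, so v_4 = 4^{−1} = 3 (mod 11).
  i = 5 (α = 5): (5−8)(5−3)(5−7)(5−9) = (−3)·2·(−2)·(−4) = −48 ≡ 7, so v_5 = 7^{−1} = 8 (mod 11).
  v = [8, 5, 9, 3, 8].
Step 2: syndromes of r = [5, 9, 8, 2, 6] (all sums mod 11).
  S_0 = Σ v_i r_i = 8·5 + 5·9 + 9·8 + 3·2 + 8·6 = 211 ≡ 2.
  S_1 = Σ v_i α_i r_i = 8·8·5 + 5·3·9 + 9·7·8 + 3·9·2 + 8·5·6 = 1253 ≡ 10.
  α_i^2 mod 11 = [9, 9, 5, 4, 3].
  S_2 = Σ v_i α_i^2 r_i = 8·9·5 + 5·9·9 + 9·5·8 + 3·4·2 + 8·3·6 = 1293 ≡ 6.
  S = (2, 10, 6) ≠ 0, so r is not a codeword (an error is present).
Step 3: locate the error. For a single error e at position i, S_ℓ = v_i·e·α_i^ℓ, so α_err = S_1/S_0.
  S_0^{−1} = 2^{−1} = 6 (mod 11), so α_err = 10·6 = 60 ≡ 5 = α_5. Error position i = 5.
  Consistency check: S_2/S_1 = 6·10 = 60 ≡ 5 = α_err ✓ (single-error assumption holds).
Step 4: error magnitude e = S_0/v_5 = S_0·∏_{j≠5}(α_5 − α_j) = 2·7 = 14 ≡ 3 (mod 11).
Step 5: correct position 5: c_5 = r_5 − e = 6 − 3 ≡ 3 (mod 11). Hence c = [5, 9, 8, 2, 3].
  Check: interpolating c through the α_i gives m(x) = 7 + 8·x (degree < 2) with m(α_i) = c_i for every i, so c is indeed a codeword.


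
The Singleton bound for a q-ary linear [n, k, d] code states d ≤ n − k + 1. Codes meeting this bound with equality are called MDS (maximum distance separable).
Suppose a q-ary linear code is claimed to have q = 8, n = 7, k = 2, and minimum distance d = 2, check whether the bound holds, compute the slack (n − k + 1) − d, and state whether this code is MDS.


Singleton RHS = n − k + 1 = 6, slack = 4, bound satisfied, not MDS.

Singleton bound: d ≤ n − k + 1.
Here n = 7, k = 2, so n − k + 1 = 6.
Given d = 2, check d ≤ 6: YES.
Slack = (n − k + 1) − d = 4.
The code is NOT MDS (slack = 4 > 0).
Description: the claimed parameters are [7, 2, 2]_8; such a code would be non-MDS.


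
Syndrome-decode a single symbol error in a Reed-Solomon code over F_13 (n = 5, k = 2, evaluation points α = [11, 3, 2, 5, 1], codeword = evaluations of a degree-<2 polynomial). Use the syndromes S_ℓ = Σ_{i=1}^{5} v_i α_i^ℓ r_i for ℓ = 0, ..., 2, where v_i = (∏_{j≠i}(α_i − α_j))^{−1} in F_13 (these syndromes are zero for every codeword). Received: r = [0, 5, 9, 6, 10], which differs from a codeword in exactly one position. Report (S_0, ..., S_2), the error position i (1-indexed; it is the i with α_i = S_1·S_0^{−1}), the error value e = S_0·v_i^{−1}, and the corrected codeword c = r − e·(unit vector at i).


S = (6, 5, 2), error at position 2, error magnitude e = 10, c = [0, 8, 9, 6, 10].

Step 1: column multipliers v_i = (∏_{j≠i}(α_i − α_j))^{−1} mod 13.
  i = 1 (α = 11): (11−3)(11−2)(11−5)(11−1) = 8·9·6·10 = 4320 ≡ 4, so v_1 = 4^{−1} = 10 (mod 13).
  i = 2 (α = 3): (3−11)(3−2)(3−5)(3−1) = (−8)·1·(−2)·2 = 32 ≡ 6, so v_2 = 6^{−1} = 11 (mod 13).
  i = 3 (α = 2): (2−11)(2−3)(2−5)(2−1) = (−9)·(−1)·(−3)·1 = −27 ≡ 12, so v_3 = 12^{−1} = 12 (mod 13).
  i = 4 (α = 5): (5−11)(5−3)(5−2)(5−1) = (−6)·2·3·4 = −144 ≡ 12, so v_4 = 12^{−1} = 12 (mod 13).
  i = 5 (α = 1): (1−11)(1−3)(1−2)(1−5) = (−10)·(−2)·(−1)·(−4) = 80 ≡ 2, so v_5 = 2^{−1} = 7 (mod 13).
  v = [10, 11, 12, 12, 7].
Step 2: syndromes of r = [0, 5, 9, 6, 10] (all sums mod 13).
  S_0 = Σ v_i r_i = 10·0 + 11·5 + 12·9 + 12·6 + 7·10 = 305 ≡ 6.
  S_1 = Σ v_i α_i r_i = 10·11·0 + 11·3·5 + 12·2·9 + 12·5·6 + 7·1·10 = 811 ≡ 5.
  α_i^2 mod 13 = [4, 9, 4, 12, 1].
  S_2 = Σ v_i α_i^2 r_i = 10·4·0 + 11·9·5 + 12·4·9 + 12·12·6 + 7·1·10 = 1861 ≡ 2.
  S = (6, 5, 2) ≠ 0, so r is not a codeword (an error is present).
Step 3: locate the error. For a single error e at position i, S_ℓ = v_i·e·α_i^ℓ, so α_err = S_1/S_0.
  S_0^{−1} = 6^{−1} = 11 (mod 13), so α_err = 5·11 = 55 ≡ 3 = α_2. Error position i = 2.
  Consistency check: S_2/S_1 = 2·8 = 16 ≡ 3 = α_err ✓ (single-error assumption holds).
Step 4: error magnitude e = S_0/v_2 = S_0·∏_{j≠2}(α_2 − α_j) = 6·6 = 36 ≡ 10 (mod 13).
Step 5: correct position 2: c_2 = r_2 − e = 5 − 10 ≡ 8 (mod 13). Hence c = [0, 8, 9, 6, 10].
  Check: interpolating c through the α_i gives m(x) = 11 + 12·x (degree < 2) with m(α_i) = c_i for every i, so c is indeed a codeword.


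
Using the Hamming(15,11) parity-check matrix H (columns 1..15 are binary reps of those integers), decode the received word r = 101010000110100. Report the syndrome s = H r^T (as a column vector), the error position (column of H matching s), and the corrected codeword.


s = (1, 0, 1, 1)^T, error position = 11, corrected codeword c = 101010000100100

Compute s = H r^T mod 2 one row at a time:
  s_1 = 0 + 0 + 1 + 1 + 0 + 1 + 0 + 0 = 3 ≡ 1 (mod 2).
  s_2 = 0 + 1 + 0 + 0 + 0 + 1 + 0 + 0 = 2 ≡ 0 (mod 2).
  s_3 = 0 + 1 + 0 + 0 + 1 + 1 + 0 + 0 = 3 ≡ 1 (mod 2).
  s_4 = 1 + 1 + 1 + 0 + 0 + 1 + 1 + 0 = 5 ≡ 1 (mod 2).
s = (1, 0, 1, 1)^T — this equals column 11 of H (binary 1011), so error is at position 11.
Correct: flip bit 11 of r = 101010000110100 to get c = 101010000100100.


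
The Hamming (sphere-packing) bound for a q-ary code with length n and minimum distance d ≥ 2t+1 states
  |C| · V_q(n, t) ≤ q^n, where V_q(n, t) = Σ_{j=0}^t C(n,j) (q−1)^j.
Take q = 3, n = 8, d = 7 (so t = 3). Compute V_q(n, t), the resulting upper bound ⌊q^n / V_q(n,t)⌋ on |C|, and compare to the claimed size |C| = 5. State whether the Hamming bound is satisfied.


V_q(n, t) = 577, q^n = 6561, Hamming bound = 11, |C| = 5 ≤ bound (satisfied).

Step 1: Compute V_q(n, t) = Σ_{j=0}^3 C(n, j) (q−1)^j.
  j = 0: C(8,0)·(2)^0 = 1·1 = 1.
  j = 1: C(8,1)·(2)^1 = 8·2 = 16.
  j = 2: C(8,2)·(2)^2 = 28·4 = 112.
  j = 3: C(8,3)·(2)^3 = 56·8 = 448.
  V_q(n, t) = 1 + 16 + 112 + 448 = 577.
Step 2: q^n = 3^8 = 6561.
Step 3: Hamming bound ⌊q^n / V_q(n,t)⌋ = ⌊6561/577⌋ = 11.
Step 4: Compare |C| = 5 to 11: satisfied.
The claimed |C| lies below the Hamming bound.


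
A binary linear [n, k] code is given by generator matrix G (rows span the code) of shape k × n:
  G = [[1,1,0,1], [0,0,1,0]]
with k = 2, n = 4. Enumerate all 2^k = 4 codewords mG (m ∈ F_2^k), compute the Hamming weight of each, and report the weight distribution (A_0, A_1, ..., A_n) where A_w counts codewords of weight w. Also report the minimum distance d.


Weight distribution: A_0 = 1, A_1 = 1, A_3 = 1, A_4 = 1. Minimum distance d = 1.

Enumerate all 2^2 = 4 messages m ∈ F_2^2.
For each, compute codeword c = mG in F_2^4, then tally its weight.
  m = 00 → c = 0000, weight = 0.
  m = 10 → c = 1101, weight = 3.
  m = 01 → c = 0010, weight = 1.
  m = 11 → c = 1111, weight = 4.
Tally weights:
  weight 0: 1 codewords.
  weight 1: 1 codewords.
  weight 3: 1 codewords.
  weight 4: 1 codewords.
Minimum distance d = smallest w > 0 with A_w > 0 = 1.
Sanity: Σ A_w = 4 = 2^2 = 4 ✓.


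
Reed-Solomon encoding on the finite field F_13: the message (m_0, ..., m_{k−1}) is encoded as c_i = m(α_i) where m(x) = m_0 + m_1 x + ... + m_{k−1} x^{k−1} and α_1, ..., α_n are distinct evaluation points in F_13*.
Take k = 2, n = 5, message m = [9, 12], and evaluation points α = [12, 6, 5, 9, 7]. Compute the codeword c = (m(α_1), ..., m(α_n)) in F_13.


c = [10, 3, 4, 0, 2]

Message polynomial: m(x) = 9 + 12·x (mod 13).
For each evaluation point α_i, compute m(α_i) mod 13:
  α_1 = 12: Horner steps 12 → 10, so m(12) = 10.
  α_2 = 6: Horner steps 12 → 3, so m(6) = 3.
  α_3 = 5: Horner steps 12 → 4, so m(5) = 4.
  α_4 = 9: Horner steps 12 → 0, so m(9) = 0.
  α_5 = 7: Horner steps 12 → 2, so m(7) = 2.
Codeword c = [10, 3, 4, 0, 2] ∈ F_13^5.


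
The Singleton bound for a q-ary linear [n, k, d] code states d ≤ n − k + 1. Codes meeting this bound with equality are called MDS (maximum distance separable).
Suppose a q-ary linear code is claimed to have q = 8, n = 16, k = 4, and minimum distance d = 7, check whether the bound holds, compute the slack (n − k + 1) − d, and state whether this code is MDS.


Singleton RHS = n − k + 1 = 13, slack = 6, bound satisfied, not MDS.

Singleton bound: d ≤ n − k + 1.
Here n = 16, k = 4, so n − k + 1 = 13.
Given d = 7, check d ≤ 13: YES.
Slack = (n − k + 1) − d = 6.
The code is NOT MDS (slack = 6 > 0).
Description: the claimed parameters are [16, 4, 7]_8; such a code would be non-MDS.


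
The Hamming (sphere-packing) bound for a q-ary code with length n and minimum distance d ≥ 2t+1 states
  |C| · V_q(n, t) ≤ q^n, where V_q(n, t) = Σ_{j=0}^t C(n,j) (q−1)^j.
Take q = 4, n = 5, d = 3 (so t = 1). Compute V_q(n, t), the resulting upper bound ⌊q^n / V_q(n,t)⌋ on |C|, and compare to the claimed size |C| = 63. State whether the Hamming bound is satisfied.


V_q(n, t) = 16, q^n = 1024, Hamming bound = 64, |C| = 63 ≤ bound (satisfied).

Step 1: Compute V_q(n, t) = Σ_{j=0}^1 C(n, j) (q−1)^j.
  j = 0: C(5,0)·(3)^0 = 1·1 = 1.
  j = 1: C(5,1)·(3)^1 = 5·3 = 15.
  V_q(n, t) = 1 + 15 = 16.
Step 2: q^n = 4^5 = 1024.
Step 3: Hamming bound ⌊q^n / V_q(n,t)⌋ = ⌊1024/16⌋ = 64.
Step 4: Compare |C| = 63 to 64: satisfied.
The claimed |C| lies below the Hamming bound.


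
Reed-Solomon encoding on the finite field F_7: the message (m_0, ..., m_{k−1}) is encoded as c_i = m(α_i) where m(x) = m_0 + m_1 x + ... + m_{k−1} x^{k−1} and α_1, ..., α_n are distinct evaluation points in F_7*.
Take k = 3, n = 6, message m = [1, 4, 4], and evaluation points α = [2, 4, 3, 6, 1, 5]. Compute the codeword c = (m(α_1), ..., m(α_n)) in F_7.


c = [4, 4, 0, 1, 2, 2]

Message polynomial: m(x) = 1 + 4·x + 4·x^2 (mod 7).
For each evaluation point α_i, compute m(α_i) mod 7:
  α_1 = 2: Horner steps 4 → 5 → 4, so m(2) = 4.
  α_2 = 4: Horner steps 4 → 6 → 4, so m(4) = 4.
  α_3 = 3: Horner steps 4 → 2 → 0, so m(3) = 0.
  α_4 = 6: Horner steps 4 → 0 → 1, so m(6) = 1.
  α_5 = 1: Horner steps 4 → 1 → 2, so m(1) = 2.
  α_6 = 5: Horner steps 4 → 3 → 2, so m(5) = 2.
Codeword c = [4, 4, 0, 1, 2, 2] ∈ F_7^6.


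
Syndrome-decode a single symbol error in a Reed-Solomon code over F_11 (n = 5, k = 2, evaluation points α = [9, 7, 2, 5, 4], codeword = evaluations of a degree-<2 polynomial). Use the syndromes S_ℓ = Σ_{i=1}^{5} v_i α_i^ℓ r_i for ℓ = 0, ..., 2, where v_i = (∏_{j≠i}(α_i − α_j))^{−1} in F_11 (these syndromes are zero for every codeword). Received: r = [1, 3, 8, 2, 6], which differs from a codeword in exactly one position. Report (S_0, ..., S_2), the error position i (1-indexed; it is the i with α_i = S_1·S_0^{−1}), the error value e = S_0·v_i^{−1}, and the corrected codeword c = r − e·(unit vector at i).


S = (4, 9, 1), error at position 4, error magnitude e = 8, c = [1, 3, 8, 5, 6].

Step 1: column multipliers v_i = (∏_{j≠i}(α_i − α_j))^{−1} mod 11.
  i = 1 (α = 9): (9−7)(9−2)(9−5)(9−4) = 2·7·4·5 = 280 ≡ 5, so v_1 = 5^{−1} = 9 (mod 11).
  i = 2 (α = 7): (7−9)(7−2)(7−5)(7−4) = (−2)·5·2·3 = −60 ≡ 6, so v_2 = 6^{−1} = 2 (mod 11).
  i = 3 (α = 2): (2−9)(2−7)(2−5)(2−4) = (−7)·(−5)·(−3)·(−2) = 210 ≡ 1, so v_3 = 1^{−1} = 1 (mod 11).
  i = 4 (α = 5): (5−9)(5−7)(5−2)(5−4) = (−4)·(−2)·3·1 = 24 ≡ 2, so v_4 = 2^{−1} = 6 (mod 11).
  i = 5 (α = 4): (4−9)(4−7)(4−2)(4−5) = (−5)·(−3)·2·(−1) = −30 ≡ 3, so v_5 = 3^{−1} = 4 (mod 11).
  v = [9, 2, 1, 6, 4].
Step 2: syndromes of r = [1, 3, 8, 2, 6] (all sums mod 11).
  S_0 = Σ v_i r_i = 9·1 + 2·3 + 1·8 + 6·2 + 4·6 = 59 ≡ 4.
  S_1 = Σ v_i α_i r_i = 9·9·1 + 2·7·3 + 1·2·8 + 6·5·2 + 4·4·6 = 295 ≡ 9.
  α_i^2 mod 11 = [4, 5, 4, 3, 5].
  S_2 = Σ v_i α_i^2 r_i = 9·4·1 + 2·5·3 + 1·4·8 + 6·3·2 + 4·5·6 = 254 ≡ 1.
  S = (4, 9, 1) ≠ 0, so r is not a codeword (an error is present).
Step 3: locate the error. For a single error e at position i, S_ℓ = v_i·e·α_i^ℓ, so α_err = S_1/S_0.
  S_0^{−1} = 4^{−1} = 3 (mod 11), so α_err = 9·3 = 27 ≡ 5 = α_4. Error position i = 4.
  Consistency check: S_2/S_1 = 1·5 = 5 ≡ 5 = α_err ✓ (single-error assumption holds).
Step 4: error magnitude e = S_0/v_4 = S_0·∏_{j≠4}(α_4 − α_j) = 4·2 = 8 ≡ 8 (mod 11).
Step 5: correct position 4: c_4 = r_4 − e = 2 − 8 ≡ 5 (mod 11). Hence c = [1, 3, 8, 5, 6].
  Check: interpolating c through the α_i gives m(x) = 10 + 10·x (degree < 2) with m(α_i) = c_i for every i, so c is indeed a codeword.


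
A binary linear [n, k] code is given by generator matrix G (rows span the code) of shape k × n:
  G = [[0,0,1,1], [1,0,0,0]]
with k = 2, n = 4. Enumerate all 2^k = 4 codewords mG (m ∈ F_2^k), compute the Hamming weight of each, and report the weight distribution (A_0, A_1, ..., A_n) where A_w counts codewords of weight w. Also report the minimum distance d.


Weight distribution: A_0 = 1, A_1 = 1, A_2 = 1, A_3 = 1. Minimum distance d = 1.

Enumerate all 2^2 = 4 messages m ∈ F_2^2.
For each, compute codeword c = mG in F_2^4, then tally its weight.
  m = 00 → c = 0000, weight = 0.
  m = 10 → c = 0011, weight = 2.
  m = 01 → c = 1000, weight = 1.
  m = 11 → c = 1011, weight = 3.
Tally weights:
  weight 0: 1 codewords.
  weight 1: 1 codewords.
  weight 2: 1 codewords.
  weight 3: 1 codewords.
Minimum distance d = smallest w > 0 with A_w > 0 = 1.
Sanity: Σ A_w = 4 = 2^2 = 4 ✓.


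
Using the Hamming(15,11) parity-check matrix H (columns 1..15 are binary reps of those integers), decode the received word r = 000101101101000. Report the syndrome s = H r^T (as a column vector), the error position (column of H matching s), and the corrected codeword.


s = (1, 0, 1, 0)^T, error position = 10, corrected codeword c = 000101101001000

Compute s = H r^T mod 2 one row at a time:
  s_1 = 0 + 1 + 1 + 0 + 1 + 0 + 0 + 0 = 3 ≡ 1 (mod 2).
  s_2 = 1 + 0 + 1 + 1 + 1 + 0 + 0 + 0 = 4 ≡ 0 (mod 2).
  s_3 = 0 + 0 + 1 + 1 + 1 + 0 + 0 + 0 = 3 ≡ 1 (mod 2).
  s_4 = 0 + 0 + 0 + 1 + 1 + 0 + 0 + 0 = 2 ≡ 0 (mod 2).
s = (1, 0, 1, 0)^T — this equals column 10 of H (binary 1010), so error is at position 10.
Correct: flip bit 10 of r = 000101101101000 to get c = 000101101001000.


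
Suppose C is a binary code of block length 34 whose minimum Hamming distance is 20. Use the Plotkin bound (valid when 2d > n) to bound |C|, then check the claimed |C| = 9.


Plotkin bound M ≤ 6; given |C| = 9 > bound (violated).

Check applicability: 2d = 40, n = 34.
2d − n = 6 > 0, so Plotkin applies.
Compute d/(2d−n) = 20/6 ≈ 3.3333.
⌊d/(2d−n)⌋ = 3.
Plotkin bound: M ≤ 2·3 = 6.
Given |C| = 9, check: VIOLATED.
This |C| is above the Plotkin bound, so no binary code with n = 34, d = 20 and 9 codewords exists.


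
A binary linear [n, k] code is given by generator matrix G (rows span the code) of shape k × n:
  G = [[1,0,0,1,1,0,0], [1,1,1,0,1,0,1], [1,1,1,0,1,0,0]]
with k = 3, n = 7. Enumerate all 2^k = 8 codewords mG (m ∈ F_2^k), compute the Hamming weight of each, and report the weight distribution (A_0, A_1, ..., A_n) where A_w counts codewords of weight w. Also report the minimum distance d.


Weight distribution: A_0 = 1, A_1 = 1, A_3 = 2, A_4 = 3, A_5 = 1. Minimum distance d = 1.

Enumerate all 2^3 = 8 messages m ∈ F_2^3.
For each, compute codeword c = mG in F_2^7, then tally its weight.
  m = 000 → c = 0000000, weight = 0.
  m = 100 → c = 1001100, weight = 3.
  m = 010 → c = 1110101, weight = 5.
  m = 110 → c = 0111001, weight = 4.
  m = 001 → c = 1110100, weight = 4.
  m = 101 → c = 0111000, weight = 3.
  m = 011 → c = 0000001, weight = 1.
  m = 111 → c = 1001101, weight = 4.
Tally weights:
  weight 0: 1 codewords.
  weight 1: 1 codewords.
  weight 3: 2 codewords.
  weight 4: 3 codewords.
  weight 5: 1 codewords.
Minimum distance d = smallest w > 0 with A_w > 0 = 1.
Sanity: Σ A_w = 8 = 2^3 = 8 ✓.


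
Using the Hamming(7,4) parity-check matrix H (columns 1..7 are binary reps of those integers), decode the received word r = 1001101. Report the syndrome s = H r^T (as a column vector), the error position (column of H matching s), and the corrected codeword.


s = (1, 1, 1)^T, error position = 7, corrected codeword c = 1001100

Compute s = H r^T mod 2 one row at a time:
  s_1 = 1 + 1 + 0 + 1 = 3 ≡ 1 (mod 2).
  s_2 = 0 + 0 + 0 + 1 = 1 ≡ 1 (mod 2).
  s_3 = 1 + 0 + 1 + 1 = 3 ≡ 1 (mod 2).
s = (1, 1, 1)^T — this equals column 7 of H (binary 111), so error is at position 7.
Correct: flip bit 7 of r = 1001101 to get c = 1001100.


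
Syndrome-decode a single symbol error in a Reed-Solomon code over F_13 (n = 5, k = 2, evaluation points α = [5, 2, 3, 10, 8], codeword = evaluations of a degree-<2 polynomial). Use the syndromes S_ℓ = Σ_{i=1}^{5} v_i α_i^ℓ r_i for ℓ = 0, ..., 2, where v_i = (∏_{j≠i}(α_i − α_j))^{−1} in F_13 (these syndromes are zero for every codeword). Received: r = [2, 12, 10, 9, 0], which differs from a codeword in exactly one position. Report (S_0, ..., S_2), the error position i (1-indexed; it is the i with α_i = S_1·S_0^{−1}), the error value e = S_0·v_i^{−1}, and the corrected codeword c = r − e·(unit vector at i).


S = (4, 7, 9), error at position 1, error magnitude e = 9, c = [6, 12, 10, 9, 0].

Step 1: column multipliers v_i = (∏_{j≠i}(α_i − α_j))^{−1} mod 13.
  i = 1 (α = 5): (5−2)(5−3)(5−10)(5−8) = 3·2·(−5)·(−3) = 90 ≡ 12, so v_1 = 12^{−1} = 12 (mod 13).
  i = 2 (α = 2): (2−5)(2−3)(2−10)(2−8) = (−3)·(−1)·(−8)·(−6) = 144 ≡ 1, so v_2 = 1^{−1} = 1 (mod 13).
  i = 3 (α = 3): (3−5)(3−2)(3−10)(3−8) = (−2)·1·(−7)·(−5) = −70 ≡ 8, so v_3 = 8^{−1} = 5 (mod 13).
  i = 4 (α = 10): (10−5)(10−2)(10−3)(10−8) = 5·8·7·2 = 560 ≡ 1, so v_4 = 1^{−1} = 1 (mod 13).
  i = 5 (α = 8): (8−5)(8−2)(8−3)(8−10) = 3·6·5·(−2) = −180 ≡ 2, so v_5 = 2^{−1} = 7 (mod 13).
  v = [12, 1, 5, 1, 7].
Step 2: syndromes of r = [2, 12, 10, 9, 0] (all sums mod 13).
  S_0 = Σ v_i r_i = 12·2 + 1·12 + 5·10 + 1·9 + 7·0 = 95 ≡ 4.
  S_1 = Σ v_i α_i r_i = 12·5·2 + 1·2·12 + 5·3·10 + 1·10·9 + 7·8·0 = 384 ≡ 7.
  α_i^2 mod 13 = [12, 4, 9, 9, 12].
  S_2 = Σ v_i α_i^2 r_i = 12·12·2 + 1·4·12 + 5·9·10 + 1·9·9 + 7·12·0 = 867 ≡ 9.
  S = (4, 7, 9) ≠ 0, so r is not a codeword (an error is present).
Step 3: locate the error. For a single error e at position i, S_ℓ = v_i·e·α_i^ℓ, so α_err = S_1/S_0.
  S_0^{−1} = 4^{−1} = 10 (mod 13), so α_err = 7·10 = 70 ≡ 5 = α_1. Error position i = 1.
  Consistency check: S_2/S_1 = 9·2 = 18 ≡ 5 = α_err ✓ (single-error assumption holds).
Step 4: error magnitude e = S_0/v_1 = S_0·∏_{j≠1}(α_1 − α_j) = 4·12 = 48 ≡ 9 (mod 13).
Step 5: correct position 1: c_1 = r_1 − e = 2 − 9 ≡ 6 (mod 13). Hence c = [6, 12, 10, 9, 0].
  Check: interpolating c through the α_i gives m(x) = 3 + 11·x (degree < 2) with m(α_i) = c_i for every i, so c is indeed a codeword.


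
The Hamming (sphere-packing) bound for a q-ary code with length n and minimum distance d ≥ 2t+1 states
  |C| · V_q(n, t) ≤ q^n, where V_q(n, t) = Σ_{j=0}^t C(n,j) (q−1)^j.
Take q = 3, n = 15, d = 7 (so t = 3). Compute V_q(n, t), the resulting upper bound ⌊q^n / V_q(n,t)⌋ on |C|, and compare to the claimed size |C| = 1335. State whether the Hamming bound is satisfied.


V_q(n, t) = 4091, q^n = 14348907, Hamming bound = 3507, |C| = 1335 ≤ bound (satisfied).

Step 1: Compute V_q(n, t) = Σ_{j=0}^3 C(n, j) (q−1)^j.
  j = 0: C(15,0)·(2)^0 = 1·1 = 1.
  j = 1: C(15,1)·(2)^1 = 15·2 = 30.
  j = 2: C(15,2)·(2)^2 = 105·4 = 420.
  j = 3: C(15,3)·(2)^3 = 455·8 = 3640.
  V_q(n, t) = 1 + 30 + 420 + 3640 = 4091.
Step 2: q^n = 3^15 = 14348907.
Step 3: Hamming bound ⌊q^n / V_q(n,t)⌋ = ⌊14348907/4091⌋ = 3507.
Step 4: Compare |C| = 1335 to 3507: satisfied.
The claimed |C| lies below the Hamming bound.
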